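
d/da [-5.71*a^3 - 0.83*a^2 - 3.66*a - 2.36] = -17.13*a^2 - 1.66*a - 3.66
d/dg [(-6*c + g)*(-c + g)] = -7*c + 2*g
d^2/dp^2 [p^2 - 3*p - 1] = 2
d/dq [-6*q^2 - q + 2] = -12*q - 1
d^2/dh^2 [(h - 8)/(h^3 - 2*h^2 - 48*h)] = 6*(h^2 + 6*h + 12)/(h^3*(h^3 + 18*h^2 + 108*h + 216))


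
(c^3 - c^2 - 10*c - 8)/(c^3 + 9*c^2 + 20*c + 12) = (c - 4)/(c + 6)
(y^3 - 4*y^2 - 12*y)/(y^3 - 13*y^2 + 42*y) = (y + 2)/(y - 7)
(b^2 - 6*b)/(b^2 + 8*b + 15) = b*(b - 6)/(b^2 + 8*b + 15)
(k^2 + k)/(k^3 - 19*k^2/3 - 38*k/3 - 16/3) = 3*k/(3*k^2 - 22*k - 16)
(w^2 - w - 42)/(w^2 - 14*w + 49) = (w + 6)/(w - 7)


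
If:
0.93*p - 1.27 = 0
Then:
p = 1.37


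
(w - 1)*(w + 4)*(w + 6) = w^3 + 9*w^2 + 14*w - 24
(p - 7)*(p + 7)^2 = p^3 + 7*p^2 - 49*p - 343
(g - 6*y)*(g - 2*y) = g^2 - 8*g*y + 12*y^2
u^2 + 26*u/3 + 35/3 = (u + 5/3)*(u + 7)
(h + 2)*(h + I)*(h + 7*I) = h^3 + 2*h^2 + 8*I*h^2 - 7*h + 16*I*h - 14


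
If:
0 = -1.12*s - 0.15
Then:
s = -0.13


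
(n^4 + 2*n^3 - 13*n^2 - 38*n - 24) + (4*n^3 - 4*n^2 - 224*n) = n^4 + 6*n^3 - 17*n^2 - 262*n - 24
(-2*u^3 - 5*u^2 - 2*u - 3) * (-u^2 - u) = 2*u^5 + 7*u^4 + 7*u^3 + 5*u^2 + 3*u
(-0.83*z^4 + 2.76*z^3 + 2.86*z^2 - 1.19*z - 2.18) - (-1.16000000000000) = -0.83*z^4 + 2.76*z^3 + 2.86*z^2 - 1.19*z - 1.02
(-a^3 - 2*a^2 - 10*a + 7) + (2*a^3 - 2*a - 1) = a^3 - 2*a^2 - 12*a + 6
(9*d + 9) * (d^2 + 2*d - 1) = 9*d^3 + 27*d^2 + 9*d - 9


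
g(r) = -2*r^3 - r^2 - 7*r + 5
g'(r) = -6*r^2 - 2*r - 7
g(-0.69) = 10.01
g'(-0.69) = -8.48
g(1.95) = -27.28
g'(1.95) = -33.72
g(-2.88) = 64.64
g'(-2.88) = -51.01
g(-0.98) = 12.78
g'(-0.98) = -10.80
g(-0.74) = 10.44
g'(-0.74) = -8.81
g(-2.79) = 60.18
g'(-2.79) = -48.12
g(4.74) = -263.64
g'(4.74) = -151.29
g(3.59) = -125.55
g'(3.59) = -91.51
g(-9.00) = 1445.00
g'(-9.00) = -475.00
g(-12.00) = 3401.00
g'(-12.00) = -847.00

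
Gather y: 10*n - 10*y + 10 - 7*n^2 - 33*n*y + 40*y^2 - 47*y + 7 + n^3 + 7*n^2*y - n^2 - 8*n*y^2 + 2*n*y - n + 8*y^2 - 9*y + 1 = n^3 - 8*n^2 + 9*n + y^2*(48 - 8*n) + y*(7*n^2 - 31*n - 66) + 18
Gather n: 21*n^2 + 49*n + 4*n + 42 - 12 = 21*n^2 + 53*n + 30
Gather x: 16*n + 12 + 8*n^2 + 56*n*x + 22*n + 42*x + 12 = 8*n^2 + 38*n + x*(56*n + 42) + 24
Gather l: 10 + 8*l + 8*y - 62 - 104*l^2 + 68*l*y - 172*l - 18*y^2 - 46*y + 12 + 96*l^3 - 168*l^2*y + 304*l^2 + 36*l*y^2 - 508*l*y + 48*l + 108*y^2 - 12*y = 96*l^3 + l^2*(200 - 168*y) + l*(36*y^2 - 440*y - 116) + 90*y^2 - 50*y - 40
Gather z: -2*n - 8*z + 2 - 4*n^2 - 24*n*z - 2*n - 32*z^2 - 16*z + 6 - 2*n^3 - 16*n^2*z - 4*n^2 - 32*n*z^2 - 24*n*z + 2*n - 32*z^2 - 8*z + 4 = -2*n^3 - 8*n^2 - 2*n + z^2*(-32*n - 64) + z*(-16*n^2 - 48*n - 32) + 12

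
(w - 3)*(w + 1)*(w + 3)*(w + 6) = w^4 + 7*w^3 - 3*w^2 - 63*w - 54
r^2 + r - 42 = (r - 6)*(r + 7)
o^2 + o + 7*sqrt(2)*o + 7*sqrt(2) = (o + 1)*(o + 7*sqrt(2))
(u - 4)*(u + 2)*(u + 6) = u^3 + 4*u^2 - 20*u - 48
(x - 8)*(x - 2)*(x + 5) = x^3 - 5*x^2 - 34*x + 80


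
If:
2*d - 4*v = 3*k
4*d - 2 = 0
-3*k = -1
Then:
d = 1/2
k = 1/3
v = 0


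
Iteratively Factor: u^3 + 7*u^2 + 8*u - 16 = (u - 1)*(u^2 + 8*u + 16) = (u - 1)*(u + 4)*(u + 4)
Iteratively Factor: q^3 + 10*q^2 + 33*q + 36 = (q + 4)*(q^2 + 6*q + 9) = (q + 3)*(q + 4)*(q + 3)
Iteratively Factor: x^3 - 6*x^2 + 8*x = (x)*(x^2 - 6*x + 8) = x*(x - 4)*(x - 2)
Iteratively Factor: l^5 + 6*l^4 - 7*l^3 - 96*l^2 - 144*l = (l + 3)*(l^4 + 3*l^3 - 16*l^2 - 48*l) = l*(l + 3)*(l^3 + 3*l^2 - 16*l - 48) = l*(l - 4)*(l + 3)*(l^2 + 7*l + 12) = l*(l - 4)*(l + 3)*(l + 4)*(l + 3)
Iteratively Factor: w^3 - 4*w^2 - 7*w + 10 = (w + 2)*(w^2 - 6*w + 5) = (w - 1)*(w + 2)*(w - 5)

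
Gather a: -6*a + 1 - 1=-6*a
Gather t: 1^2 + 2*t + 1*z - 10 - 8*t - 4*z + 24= -6*t - 3*z + 15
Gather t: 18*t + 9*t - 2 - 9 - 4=27*t - 15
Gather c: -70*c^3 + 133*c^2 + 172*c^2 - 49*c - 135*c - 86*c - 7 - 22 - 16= -70*c^3 + 305*c^2 - 270*c - 45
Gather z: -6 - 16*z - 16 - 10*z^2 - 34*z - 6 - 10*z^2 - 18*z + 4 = -20*z^2 - 68*z - 24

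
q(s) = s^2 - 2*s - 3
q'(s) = 2*s - 2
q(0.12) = -3.23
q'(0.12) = -1.76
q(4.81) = 10.52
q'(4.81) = 7.62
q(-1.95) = 4.70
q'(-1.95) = -5.90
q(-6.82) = 57.15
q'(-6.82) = -15.64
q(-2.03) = 5.18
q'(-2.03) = -6.06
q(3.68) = 3.18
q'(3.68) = 5.36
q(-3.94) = 20.40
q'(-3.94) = -9.88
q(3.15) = 0.62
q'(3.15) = 4.30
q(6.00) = 21.00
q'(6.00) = 10.00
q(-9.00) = 96.00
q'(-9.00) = -20.00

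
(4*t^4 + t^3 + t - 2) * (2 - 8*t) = -32*t^5 + 2*t^3 - 8*t^2 + 18*t - 4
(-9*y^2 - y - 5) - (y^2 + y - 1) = -10*y^2 - 2*y - 4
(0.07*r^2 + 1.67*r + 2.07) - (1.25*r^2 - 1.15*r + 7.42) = -1.18*r^2 + 2.82*r - 5.35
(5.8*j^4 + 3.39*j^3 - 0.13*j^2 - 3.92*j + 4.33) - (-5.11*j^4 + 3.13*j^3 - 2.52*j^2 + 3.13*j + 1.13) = 10.91*j^4 + 0.26*j^3 + 2.39*j^2 - 7.05*j + 3.2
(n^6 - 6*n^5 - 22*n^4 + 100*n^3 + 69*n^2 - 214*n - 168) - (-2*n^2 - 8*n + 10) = n^6 - 6*n^5 - 22*n^4 + 100*n^3 + 71*n^2 - 206*n - 178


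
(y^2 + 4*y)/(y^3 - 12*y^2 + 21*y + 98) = y*(y + 4)/(y^3 - 12*y^2 + 21*y + 98)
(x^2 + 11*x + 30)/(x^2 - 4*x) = (x^2 + 11*x + 30)/(x*(x - 4))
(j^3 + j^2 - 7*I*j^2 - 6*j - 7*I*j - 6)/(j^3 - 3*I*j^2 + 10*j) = (j^3 + j^2*(1 - 7*I) - j*(6 + 7*I) - 6)/(j*(j^2 - 3*I*j + 10))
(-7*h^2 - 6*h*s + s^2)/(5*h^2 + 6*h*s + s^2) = (-7*h + s)/(5*h + s)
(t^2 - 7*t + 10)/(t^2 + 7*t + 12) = (t^2 - 7*t + 10)/(t^2 + 7*t + 12)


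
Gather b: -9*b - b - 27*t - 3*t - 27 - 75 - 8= -10*b - 30*t - 110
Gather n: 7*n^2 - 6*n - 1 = 7*n^2 - 6*n - 1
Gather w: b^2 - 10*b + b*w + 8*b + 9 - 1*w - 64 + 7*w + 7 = b^2 - 2*b + w*(b + 6) - 48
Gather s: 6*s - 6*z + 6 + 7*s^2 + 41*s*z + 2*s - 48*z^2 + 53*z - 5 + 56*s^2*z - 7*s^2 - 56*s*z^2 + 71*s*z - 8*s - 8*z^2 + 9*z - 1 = 56*s^2*z + s*(-56*z^2 + 112*z) - 56*z^2 + 56*z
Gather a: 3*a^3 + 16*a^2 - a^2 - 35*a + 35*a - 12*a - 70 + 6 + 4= 3*a^3 + 15*a^2 - 12*a - 60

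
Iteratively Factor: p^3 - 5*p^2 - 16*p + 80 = (p + 4)*(p^2 - 9*p + 20) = (p - 5)*(p + 4)*(p - 4)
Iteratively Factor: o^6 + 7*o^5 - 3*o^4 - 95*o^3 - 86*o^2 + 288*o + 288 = (o + 1)*(o^5 + 6*o^4 - 9*o^3 - 86*o^2 + 288) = (o + 1)*(o + 3)*(o^4 + 3*o^3 - 18*o^2 - 32*o + 96) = (o + 1)*(o + 3)*(o + 4)*(o^3 - o^2 - 14*o + 24) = (o + 1)*(o + 3)*(o + 4)^2*(o^2 - 5*o + 6) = (o - 3)*(o + 1)*(o + 3)*(o + 4)^2*(o - 2)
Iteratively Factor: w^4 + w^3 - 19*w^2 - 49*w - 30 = (w + 3)*(w^3 - 2*w^2 - 13*w - 10) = (w + 1)*(w + 3)*(w^2 - 3*w - 10) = (w - 5)*(w + 1)*(w + 3)*(w + 2)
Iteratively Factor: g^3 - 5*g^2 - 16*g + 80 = (g + 4)*(g^2 - 9*g + 20) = (g - 5)*(g + 4)*(g - 4)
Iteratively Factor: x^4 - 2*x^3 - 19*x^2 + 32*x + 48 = (x + 4)*(x^3 - 6*x^2 + 5*x + 12) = (x + 1)*(x + 4)*(x^2 - 7*x + 12) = (x - 4)*(x + 1)*(x + 4)*(x - 3)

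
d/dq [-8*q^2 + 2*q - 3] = 2 - 16*q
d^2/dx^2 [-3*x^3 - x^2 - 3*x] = -18*x - 2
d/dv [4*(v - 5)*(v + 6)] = 8*v + 4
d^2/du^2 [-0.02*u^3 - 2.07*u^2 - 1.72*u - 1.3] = -0.12*u - 4.14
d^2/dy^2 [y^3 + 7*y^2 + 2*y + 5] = 6*y + 14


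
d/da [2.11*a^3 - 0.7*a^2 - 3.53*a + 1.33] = 6.33*a^2 - 1.4*a - 3.53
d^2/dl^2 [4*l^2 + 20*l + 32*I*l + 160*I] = 8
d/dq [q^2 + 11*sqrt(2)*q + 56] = 2*q + 11*sqrt(2)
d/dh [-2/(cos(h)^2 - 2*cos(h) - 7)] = 4*(1 - cos(h))*sin(h)/(sin(h)^2 + 2*cos(h) + 6)^2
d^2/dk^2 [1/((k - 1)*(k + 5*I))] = 2*((k - 1)^2 + (k - 1)*(k + 5*I) + (k + 5*I)^2)/((k - 1)^3*(k + 5*I)^3)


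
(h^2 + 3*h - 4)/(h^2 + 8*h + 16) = (h - 1)/(h + 4)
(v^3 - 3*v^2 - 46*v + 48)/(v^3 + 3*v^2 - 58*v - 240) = (v - 1)/(v + 5)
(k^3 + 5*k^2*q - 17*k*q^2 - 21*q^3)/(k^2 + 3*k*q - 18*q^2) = (k^2 + 8*k*q + 7*q^2)/(k + 6*q)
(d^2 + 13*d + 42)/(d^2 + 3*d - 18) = (d + 7)/(d - 3)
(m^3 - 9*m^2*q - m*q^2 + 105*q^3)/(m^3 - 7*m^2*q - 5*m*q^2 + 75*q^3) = (-m + 7*q)/(-m + 5*q)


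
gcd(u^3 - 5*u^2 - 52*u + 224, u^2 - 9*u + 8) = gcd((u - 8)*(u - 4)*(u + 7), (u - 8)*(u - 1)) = u - 8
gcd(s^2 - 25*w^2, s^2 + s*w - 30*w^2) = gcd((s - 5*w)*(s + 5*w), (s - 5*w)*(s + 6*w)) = s - 5*w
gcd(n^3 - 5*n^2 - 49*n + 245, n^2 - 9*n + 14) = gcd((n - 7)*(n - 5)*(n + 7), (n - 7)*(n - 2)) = n - 7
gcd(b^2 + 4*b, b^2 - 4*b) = b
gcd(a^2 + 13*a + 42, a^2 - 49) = a + 7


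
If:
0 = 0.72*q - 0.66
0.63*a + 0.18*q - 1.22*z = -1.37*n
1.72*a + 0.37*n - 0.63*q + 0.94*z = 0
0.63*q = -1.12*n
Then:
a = 0.54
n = -0.52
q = 0.92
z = -0.17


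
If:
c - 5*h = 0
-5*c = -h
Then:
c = 0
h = 0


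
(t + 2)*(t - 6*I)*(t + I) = t^3 + 2*t^2 - 5*I*t^2 + 6*t - 10*I*t + 12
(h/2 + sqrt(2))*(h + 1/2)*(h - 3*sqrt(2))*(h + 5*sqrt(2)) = h^4/2 + h^3/4 + 2*sqrt(2)*h^3 - 11*h^2 + sqrt(2)*h^2 - 30*sqrt(2)*h - 11*h/2 - 15*sqrt(2)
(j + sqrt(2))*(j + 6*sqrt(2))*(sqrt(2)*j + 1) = sqrt(2)*j^3 + 15*j^2 + 19*sqrt(2)*j + 12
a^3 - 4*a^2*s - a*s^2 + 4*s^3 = (a - 4*s)*(a - s)*(a + s)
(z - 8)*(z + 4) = z^2 - 4*z - 32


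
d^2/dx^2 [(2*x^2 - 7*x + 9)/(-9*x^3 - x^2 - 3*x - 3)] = 2*(-162*x^6 + 1701*x^5 - 4023*x^4 - 446*x^3 - 1872*x^2 + 585*x - 135)/(729*x^9 + 243*x^8 + 756*x^7 + 892*x^6 + 414*x^5 + 522*x^4 + 324*x^3 + 108*x^2 + 81*x + 27)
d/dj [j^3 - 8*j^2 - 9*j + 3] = 3*j^2 - 16*j - 9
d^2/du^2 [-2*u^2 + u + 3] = -4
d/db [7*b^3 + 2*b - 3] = 21*b^2 + 2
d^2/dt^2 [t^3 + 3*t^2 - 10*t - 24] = 6*t + 6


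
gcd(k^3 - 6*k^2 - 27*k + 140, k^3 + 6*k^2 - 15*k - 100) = k^2 + k - 20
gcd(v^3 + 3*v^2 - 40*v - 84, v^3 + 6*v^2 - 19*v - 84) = v + 7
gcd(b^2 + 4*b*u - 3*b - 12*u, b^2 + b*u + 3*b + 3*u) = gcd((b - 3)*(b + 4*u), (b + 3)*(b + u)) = 1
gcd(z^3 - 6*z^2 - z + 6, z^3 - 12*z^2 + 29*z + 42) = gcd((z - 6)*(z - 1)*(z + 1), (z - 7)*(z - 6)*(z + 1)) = z^2 - 5*z - 6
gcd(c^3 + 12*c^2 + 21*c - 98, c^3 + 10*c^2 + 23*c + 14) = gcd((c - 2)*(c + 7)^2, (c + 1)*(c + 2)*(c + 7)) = c + 7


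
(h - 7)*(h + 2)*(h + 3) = h^3 - 2*h^2 - 29*h - 42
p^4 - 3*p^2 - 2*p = p*(p - 2)*(p + 1)^2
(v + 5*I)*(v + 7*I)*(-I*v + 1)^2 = -v^4 - 14*I*v^3 + 60*v^2 + 82*I*v - 35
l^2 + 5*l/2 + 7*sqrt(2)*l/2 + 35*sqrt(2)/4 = (l + 5/2)*(l + 7*sqrt(2)/2)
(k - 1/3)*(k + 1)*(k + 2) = k^3 + 8*k^2/3 + k - 2/3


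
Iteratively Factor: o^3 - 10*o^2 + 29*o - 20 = (o - 4)*(o^2 - 6*o + 5) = (o - 4)*(o - 1)*(o - 5)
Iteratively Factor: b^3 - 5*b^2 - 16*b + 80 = (b - 5)*(b^2 - 16) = (b - 5)*(b + 4)*(b - 4)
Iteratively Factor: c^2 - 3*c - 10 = (c - 5)*(c + 2)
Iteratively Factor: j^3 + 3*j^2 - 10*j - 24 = (j + 2)*(j^2 + j - 12) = (j + 2)*(j + 4)*(j - 3)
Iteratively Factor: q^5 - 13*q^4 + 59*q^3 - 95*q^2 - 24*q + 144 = (q - 4)*(q^4 - 9*q^3 + 23*q^2 - 3*q - 36) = (q - 4)*(q + 1)*(q^3 - 10*q^2 + 33*q - 36) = (q - 4)^2*(q + 1)*(q^2 - 6*q + 9) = (q - 4)^2*(q - 3)*(q + 1)*(q - 3)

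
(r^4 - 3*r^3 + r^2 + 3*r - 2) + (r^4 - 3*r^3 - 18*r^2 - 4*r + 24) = 2*r^4 - 6*r^3 - 17*r^2 - r + 22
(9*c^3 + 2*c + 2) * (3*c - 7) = 27*c^4 - 63*c^3 + 6*c^2 - 8*c - 14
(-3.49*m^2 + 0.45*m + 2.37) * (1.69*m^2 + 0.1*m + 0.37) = -5.8981*m^4 + 0.4115*m^3 + 2.759*m^2 + 0.4035*m + 0.8769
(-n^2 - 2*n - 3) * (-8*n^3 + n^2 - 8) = 8*n^5 + 15*n^4 + 22*n^3 + 5*n^2 + 16*n + 24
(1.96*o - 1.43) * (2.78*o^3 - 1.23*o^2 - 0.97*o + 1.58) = 5.4488*o^4 - 6.3862*o^3 - 0.1423*o^2 + 4.4839*o - 2.2594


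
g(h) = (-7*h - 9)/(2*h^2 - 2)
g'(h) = -4*h*(-7*h - 9)/(2*h^2 - 2)^2 - 7/(2*h^2 - 2)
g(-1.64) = 0.73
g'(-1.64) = -0.65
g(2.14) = -3.35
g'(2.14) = 3.03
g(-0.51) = 3.67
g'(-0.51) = -0.33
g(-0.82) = 4.98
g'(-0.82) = -14.22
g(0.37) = 6.71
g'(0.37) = 9.81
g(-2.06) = 0.84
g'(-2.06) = -0.02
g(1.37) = -10.60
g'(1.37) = 29.13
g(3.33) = -1.60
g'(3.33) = 0.71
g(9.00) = -0.45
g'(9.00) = 0.06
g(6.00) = -0.73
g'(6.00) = 0.15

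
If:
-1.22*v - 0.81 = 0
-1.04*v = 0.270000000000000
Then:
No Solution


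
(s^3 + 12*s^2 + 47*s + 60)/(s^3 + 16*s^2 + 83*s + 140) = (s + 3)/(s + 7)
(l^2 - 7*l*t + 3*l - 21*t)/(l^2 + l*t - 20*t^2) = (l^2 - 7*l*t + 3*l - 21*t)/(l^2 + l*t - 20*t^2)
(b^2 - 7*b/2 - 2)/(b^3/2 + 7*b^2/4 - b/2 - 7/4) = 2*(2*b^2 - 7*b - 4)/(2*b^3 + 7*b^2 - 2*b - 7)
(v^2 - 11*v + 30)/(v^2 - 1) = (v^2 - 11*v + 30)/(v^2 - 1)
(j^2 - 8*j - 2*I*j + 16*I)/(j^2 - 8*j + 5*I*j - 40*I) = (j - 2*I)/(j + 5*I)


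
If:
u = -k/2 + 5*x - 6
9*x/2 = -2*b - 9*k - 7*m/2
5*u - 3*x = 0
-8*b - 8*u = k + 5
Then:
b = 7/8 - 17*x/10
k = 44*x/5 - 12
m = 425/14 - 803*x/35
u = 3*x/5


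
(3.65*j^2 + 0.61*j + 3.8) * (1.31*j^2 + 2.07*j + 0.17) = 4.7815*j^4 + 8.3546*j^3 + 6.8612*j^2 + 7.9697*j + 0.646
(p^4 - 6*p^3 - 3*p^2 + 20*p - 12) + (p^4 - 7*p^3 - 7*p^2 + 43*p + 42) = 2*p^4 - 13*p^3 - 10*p^2 + 63*p + 30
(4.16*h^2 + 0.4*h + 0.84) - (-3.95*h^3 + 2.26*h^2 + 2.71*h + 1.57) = 3.95*h^3 + 1.9*h^2 - 2.31*h - 0.73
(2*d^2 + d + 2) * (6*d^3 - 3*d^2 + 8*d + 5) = 12*d^5 + 25*d^3 + 12*d^2 + 21*d + 10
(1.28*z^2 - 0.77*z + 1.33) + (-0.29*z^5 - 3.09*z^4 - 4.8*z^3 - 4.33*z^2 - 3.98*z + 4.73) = -0.29*z^5 - 3.09*z^4 - 4.8*z^3 - 3.05*z^2 - 4.75*z + 6.06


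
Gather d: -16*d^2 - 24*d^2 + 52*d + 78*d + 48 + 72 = -40*d^2 + 130*d + 120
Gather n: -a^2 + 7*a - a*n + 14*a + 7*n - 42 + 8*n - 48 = -a^2 + 21*a + n*(15 - a) - 90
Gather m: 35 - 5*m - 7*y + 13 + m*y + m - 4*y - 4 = m*(y - 4) - 11*y + 44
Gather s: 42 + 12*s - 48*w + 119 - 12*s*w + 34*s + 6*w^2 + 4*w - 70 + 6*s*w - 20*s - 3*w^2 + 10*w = s*(26 - 6*w) + 3*w^2 - 34*w + 91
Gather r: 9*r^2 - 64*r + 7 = 9*r^2 - 64*r + 7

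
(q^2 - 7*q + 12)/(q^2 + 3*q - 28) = (q - 3)/(q + 7)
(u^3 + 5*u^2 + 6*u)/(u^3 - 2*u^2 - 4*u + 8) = u*(u + 3)/(u^2 - 4*u + 4)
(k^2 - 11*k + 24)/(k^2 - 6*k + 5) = (k^2 - 11*k + 24)/(k^2 - 6*k + 5)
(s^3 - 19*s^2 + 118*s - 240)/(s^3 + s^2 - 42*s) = (s^2 - 13*s + 40)/(s*(s + 7))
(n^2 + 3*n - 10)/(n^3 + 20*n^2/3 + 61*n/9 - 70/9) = 9*(n - 2)/(9*n^2 + 15*n - 14)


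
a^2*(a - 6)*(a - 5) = a^4 - 11*a^3 + 30*a^2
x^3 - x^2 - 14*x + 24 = (x - 3)*(x - 2)*(x + 4)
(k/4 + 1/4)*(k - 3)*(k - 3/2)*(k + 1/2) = k^4/4 - 3*k^3/4 - 7*k^2/16 + 9*k/8 + 9/16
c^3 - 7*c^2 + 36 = (c - 6)*(c - 3)*(c + 2)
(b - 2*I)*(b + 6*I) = b^2 + 4*I*b + 12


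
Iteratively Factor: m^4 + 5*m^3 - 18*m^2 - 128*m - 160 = (m + 4)*(m^3 + m^2 - 22*m - 40) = (m + 4)^2*(m^2 - 3*m - 10) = (m + 2)*(m + 4)^2*(m - 5)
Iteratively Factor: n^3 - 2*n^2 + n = (n - 1)*(n^2 - n) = (n - 1)^2*(n)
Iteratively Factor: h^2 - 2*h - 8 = (h + 2)*(h - 4)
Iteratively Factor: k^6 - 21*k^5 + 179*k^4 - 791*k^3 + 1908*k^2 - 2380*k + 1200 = (k - 5)*(k^5 - 16*k^4 + 99*k^3 - 296*k^2 + 428*k - 240) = (k - 5)*(k - 4)*(k^4 - 12*k^3 + 51*k^2 - 92*k + 60) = (k - 5)*(k - 4)*(k - 2)*(k^3 - 10*k^2 + 31*k - 30) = (k - 5)^2*(k - 4)*(k - 2)*(k^2 - 5*k + 6) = (k - 5)^2*(k - 4)*(k - 3)*(k - 2)*(k - 2)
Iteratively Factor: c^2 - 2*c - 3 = (c - 3)*(c + 1)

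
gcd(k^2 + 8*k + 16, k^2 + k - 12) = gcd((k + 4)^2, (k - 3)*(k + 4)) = k + 4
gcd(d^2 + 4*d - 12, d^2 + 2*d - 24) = d + 6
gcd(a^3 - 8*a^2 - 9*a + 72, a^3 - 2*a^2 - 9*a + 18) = a^2 - 9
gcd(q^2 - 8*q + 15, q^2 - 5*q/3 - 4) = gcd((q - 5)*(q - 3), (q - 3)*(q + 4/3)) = q - 3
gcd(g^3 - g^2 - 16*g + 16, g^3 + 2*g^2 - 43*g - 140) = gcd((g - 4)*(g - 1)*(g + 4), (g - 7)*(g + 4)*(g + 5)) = g + 4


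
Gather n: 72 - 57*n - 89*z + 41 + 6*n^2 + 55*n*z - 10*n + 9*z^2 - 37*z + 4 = 6*n^2 + n*(55*z - 67) + 9*z^2 - 126*z + 117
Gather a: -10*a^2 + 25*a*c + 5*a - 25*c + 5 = -10*a^2 + a*(25*c + 5) - 25*c + 5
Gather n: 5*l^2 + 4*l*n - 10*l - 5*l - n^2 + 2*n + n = 5*l^2 - 15*l - n^2 + n*(4*l + 3)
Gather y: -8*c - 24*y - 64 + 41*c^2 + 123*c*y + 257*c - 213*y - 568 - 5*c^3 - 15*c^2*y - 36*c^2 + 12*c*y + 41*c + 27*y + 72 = -5*c^3 + 5*c^2 + 290*c + y*(-15*c^2 + 135*c - 210) - 560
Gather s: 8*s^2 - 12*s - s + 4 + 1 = 8*s^2 - 13*s + 5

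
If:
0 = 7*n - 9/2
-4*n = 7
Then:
No Solution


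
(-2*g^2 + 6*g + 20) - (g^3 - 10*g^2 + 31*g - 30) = -g^3 + 8*g^2 - 25*g + 50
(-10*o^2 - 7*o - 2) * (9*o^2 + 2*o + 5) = -90*o^4 - 83*o^3 - 82*o^2 - 39*o - 10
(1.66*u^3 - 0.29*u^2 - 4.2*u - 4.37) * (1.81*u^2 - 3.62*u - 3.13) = 3.0046*u^5 - 6.5341*u^4 - 11.748*u^3 + 8.202*u^2 + 28.9654*u + 13.6781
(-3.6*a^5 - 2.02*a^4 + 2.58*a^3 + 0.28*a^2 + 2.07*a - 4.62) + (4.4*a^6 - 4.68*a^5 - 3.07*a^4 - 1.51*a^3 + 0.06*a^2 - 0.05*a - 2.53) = 4.4*a^6 - 8.28*a^5 - 5.09*a^4 + 1.07*a^3 + 0.34*a^2 + 2.02*a - 7.15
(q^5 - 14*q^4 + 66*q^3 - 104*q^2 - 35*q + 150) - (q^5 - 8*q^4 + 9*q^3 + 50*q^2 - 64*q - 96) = -6*q^4 + 57*q^3 - 154*q^2 + 29*q + 246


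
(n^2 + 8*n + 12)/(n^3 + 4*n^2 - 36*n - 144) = (n + 2)/(n^2 - 2*n - 24)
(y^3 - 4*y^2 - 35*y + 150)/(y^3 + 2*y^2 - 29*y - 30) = (y - 5)/(y + 1)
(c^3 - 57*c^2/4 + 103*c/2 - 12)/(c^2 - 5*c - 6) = (c^2 - 33*c/4 + 2)/(c + 1)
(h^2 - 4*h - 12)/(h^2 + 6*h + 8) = (h - 6)/(h + 4)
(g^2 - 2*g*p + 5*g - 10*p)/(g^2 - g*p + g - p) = (g^2 - 2*g*p + 5*g - 10*p)/(g^2 - g*p + g - p)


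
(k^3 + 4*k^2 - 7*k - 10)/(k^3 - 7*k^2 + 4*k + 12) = (k + 5)/(k - 6)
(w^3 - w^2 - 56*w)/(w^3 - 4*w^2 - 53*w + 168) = w/(w - 3)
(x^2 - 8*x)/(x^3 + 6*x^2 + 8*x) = (x - 8)/(x^2 + 6*x + 8)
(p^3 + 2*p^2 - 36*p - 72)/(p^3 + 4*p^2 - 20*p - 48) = (p - 6)/(p - 4)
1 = 1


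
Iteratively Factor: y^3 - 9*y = (y)*(y^2 - 9) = y*(y + 3)*(y - 3)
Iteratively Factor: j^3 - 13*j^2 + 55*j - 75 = (j - 5)*(j^2 - 8*j + 15) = (j - 5)^2*(j - 3)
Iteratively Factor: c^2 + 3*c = (c + 3)*(c)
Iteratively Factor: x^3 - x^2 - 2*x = (x + 1)*(x^2 - 2*x) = x*(x + 1)*(x - 2)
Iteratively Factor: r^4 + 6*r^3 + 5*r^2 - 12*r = (r - 1)*(r^3 + 7*r^2 + 12*r) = (r - 1)*(r + 3)*(r^2 + 4*r) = (r - 1)*(r + 3)*(r + 4)*(r)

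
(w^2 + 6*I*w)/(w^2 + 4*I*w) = (w + 6*I)/(w + 4*I)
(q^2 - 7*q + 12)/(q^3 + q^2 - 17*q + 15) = (q - 4)/(q^2 + 4*q - 5)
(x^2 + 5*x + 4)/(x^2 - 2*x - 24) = (x + 1)/(x - 6)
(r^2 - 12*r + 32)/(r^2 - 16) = (r - 8)/(r + 4)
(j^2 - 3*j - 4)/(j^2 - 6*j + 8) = (j + 1)/(j - 2)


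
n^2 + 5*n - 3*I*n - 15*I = (n + 5)*(n - 3*I)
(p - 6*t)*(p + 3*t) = p^2 - 3*p*t - 18*t^2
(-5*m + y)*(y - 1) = -5*m*y + 5*m + y^2 - y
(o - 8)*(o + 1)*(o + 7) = o^3 - 57*o - 56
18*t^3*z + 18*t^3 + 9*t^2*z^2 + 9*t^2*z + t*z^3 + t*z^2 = (3*t + z)*(6*t + z)*(t*z + t)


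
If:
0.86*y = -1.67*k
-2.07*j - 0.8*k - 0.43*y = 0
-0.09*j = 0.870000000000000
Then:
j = -9.67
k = -571.71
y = 1110.19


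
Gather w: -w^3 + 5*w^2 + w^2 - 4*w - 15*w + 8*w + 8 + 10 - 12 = -w^3 + 6*w^2 - 11*w + 6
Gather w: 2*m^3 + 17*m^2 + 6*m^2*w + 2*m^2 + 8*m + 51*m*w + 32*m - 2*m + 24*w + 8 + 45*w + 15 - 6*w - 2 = 2*m^3 + 19*m^2 + 38*m + w*(6*m^2 + 51*m + 63) + 21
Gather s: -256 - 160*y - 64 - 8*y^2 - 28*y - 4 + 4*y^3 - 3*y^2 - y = 4*y^3 - 11*y^2 - 189*y - 324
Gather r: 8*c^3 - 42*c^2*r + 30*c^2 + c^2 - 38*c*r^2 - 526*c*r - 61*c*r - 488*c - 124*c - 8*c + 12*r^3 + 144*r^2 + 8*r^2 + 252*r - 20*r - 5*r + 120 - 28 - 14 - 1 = 8*c^3 + 31*c^2 - 620*c + 12*r^3 + r^2*(152 - 38*c) + r*(-42*c^2 - 587*c + 227) + 77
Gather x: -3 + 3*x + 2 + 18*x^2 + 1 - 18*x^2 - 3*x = 0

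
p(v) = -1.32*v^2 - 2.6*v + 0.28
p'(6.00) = -18.44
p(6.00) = -62.84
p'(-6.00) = 13.24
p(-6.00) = -31.64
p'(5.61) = -17.41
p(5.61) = -55.85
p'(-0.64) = -0.91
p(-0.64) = 1.40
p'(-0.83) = -0.41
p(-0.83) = 1.53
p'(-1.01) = 0.07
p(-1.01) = 1.56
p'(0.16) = -3.02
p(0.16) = -0.17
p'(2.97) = -10.44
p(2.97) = -19.09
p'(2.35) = -8.80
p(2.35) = -13.12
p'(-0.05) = -2.47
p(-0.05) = 0.41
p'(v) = -2.64*v - 2.6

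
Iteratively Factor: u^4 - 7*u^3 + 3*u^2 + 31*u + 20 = (u + 1)*(u^3 - 8*u^2 + 11*u + 20) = (u - 4)*(u + 1)*(u^2 - 4*u - 5) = (u - 4)*(u + 1)^2*(u - 5)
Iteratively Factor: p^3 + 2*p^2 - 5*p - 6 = (p - 2)*(p^2 + 4*p + 3) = (p - 2)*(p + 1)*(p + 3)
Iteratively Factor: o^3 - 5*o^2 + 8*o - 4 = (o - 2)*(o^2 - 3*o + 2) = (o - 2)*(o - 1)*(o - 2)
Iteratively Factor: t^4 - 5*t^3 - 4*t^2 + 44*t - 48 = (t - 2)*(t^3 - 3*t^2 - 10*t + 24) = (t - 2)*(t + 3)*(t^2 - 6*t + 8) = (t - 4)*(t - 2)*(t + 3)*(t - 2)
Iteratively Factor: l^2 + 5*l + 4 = (l + 1)*(l + 4)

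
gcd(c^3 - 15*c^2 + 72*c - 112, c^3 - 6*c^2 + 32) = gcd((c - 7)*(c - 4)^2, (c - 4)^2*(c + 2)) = c^2 - 8*c + 16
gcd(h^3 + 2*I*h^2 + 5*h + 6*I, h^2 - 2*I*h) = h - 2*I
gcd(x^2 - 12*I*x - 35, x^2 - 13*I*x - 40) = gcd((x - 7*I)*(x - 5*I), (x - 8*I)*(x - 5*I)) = x - 5*I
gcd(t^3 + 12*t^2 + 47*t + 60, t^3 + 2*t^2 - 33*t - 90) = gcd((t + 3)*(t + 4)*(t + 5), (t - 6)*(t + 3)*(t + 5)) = t^2 + 8*t + 15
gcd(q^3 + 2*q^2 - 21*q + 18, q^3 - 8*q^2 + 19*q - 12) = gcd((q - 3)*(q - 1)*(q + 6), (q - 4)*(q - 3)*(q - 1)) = q^2 - 4*q + 3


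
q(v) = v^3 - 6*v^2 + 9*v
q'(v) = 3*v^2 - 12*v + 9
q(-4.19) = -216.61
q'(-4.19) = 111.95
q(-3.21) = -123.79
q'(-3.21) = 78.43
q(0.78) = 3.84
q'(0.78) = 1.47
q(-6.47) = -580.24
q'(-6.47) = 212.22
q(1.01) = 4.00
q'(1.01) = -0.06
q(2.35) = 0.99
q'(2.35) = -2.63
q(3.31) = 0.32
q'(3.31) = 2.15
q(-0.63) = -8.30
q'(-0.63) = 17.75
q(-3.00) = -108.00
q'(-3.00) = 72.00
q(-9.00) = -1296.00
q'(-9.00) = 360.00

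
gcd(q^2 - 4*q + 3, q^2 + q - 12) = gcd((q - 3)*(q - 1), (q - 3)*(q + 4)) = q - 3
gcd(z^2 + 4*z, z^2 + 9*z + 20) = z + 4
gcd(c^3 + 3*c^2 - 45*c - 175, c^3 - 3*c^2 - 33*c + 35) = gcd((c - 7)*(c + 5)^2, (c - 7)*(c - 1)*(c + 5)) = c^2 - 2*c - 35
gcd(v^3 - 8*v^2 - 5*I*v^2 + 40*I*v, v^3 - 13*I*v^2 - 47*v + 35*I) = v - 5*I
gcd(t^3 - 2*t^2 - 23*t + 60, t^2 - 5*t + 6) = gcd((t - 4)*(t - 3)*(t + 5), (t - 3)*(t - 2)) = t - 3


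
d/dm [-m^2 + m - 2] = 1 - 2*m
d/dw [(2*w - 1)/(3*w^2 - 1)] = 2*(-3*w^2 + 3*w - 1)/(9*w^4 - 6*w^2 + 1)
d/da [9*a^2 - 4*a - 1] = 18*a - 4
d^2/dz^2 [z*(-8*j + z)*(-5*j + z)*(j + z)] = 54*j^2 - 72*j*z + 12*z^2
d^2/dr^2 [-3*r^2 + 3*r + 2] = -6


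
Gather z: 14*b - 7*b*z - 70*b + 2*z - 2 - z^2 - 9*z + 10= -56*b - z^2 + z*(-7*b - 7) + 8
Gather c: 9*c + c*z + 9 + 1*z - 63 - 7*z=c*(z + 9) - 6*z - 54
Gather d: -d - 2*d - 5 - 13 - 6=-3*d - 24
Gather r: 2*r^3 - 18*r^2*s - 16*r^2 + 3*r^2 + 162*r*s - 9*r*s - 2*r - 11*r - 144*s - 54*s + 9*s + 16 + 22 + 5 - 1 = 2*r^3 + r^2*(-18*s - 13) + r*(153*s - 13) - 189*s + 42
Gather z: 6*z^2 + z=6*z^2 + z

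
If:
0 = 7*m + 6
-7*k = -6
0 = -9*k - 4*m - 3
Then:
No Solution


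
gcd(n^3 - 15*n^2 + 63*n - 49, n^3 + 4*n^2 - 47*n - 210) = n - 7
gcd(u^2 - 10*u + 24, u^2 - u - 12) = u - 4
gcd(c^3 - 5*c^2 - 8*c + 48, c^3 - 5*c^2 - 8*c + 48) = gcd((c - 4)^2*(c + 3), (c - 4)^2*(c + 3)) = c^3 - 5*c^2 - 8*c + 48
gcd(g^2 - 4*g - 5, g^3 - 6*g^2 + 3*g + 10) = g^2 - 4*g - 5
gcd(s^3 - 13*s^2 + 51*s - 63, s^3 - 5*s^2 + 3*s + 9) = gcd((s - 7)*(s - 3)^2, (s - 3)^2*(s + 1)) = s^2 - 6*s + 9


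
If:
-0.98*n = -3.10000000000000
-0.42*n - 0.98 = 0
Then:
No Solution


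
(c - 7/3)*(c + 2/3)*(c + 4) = c^3 + 7*c^2/3 - 74*c/9 - 56/9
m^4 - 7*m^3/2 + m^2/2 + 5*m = m*(m - 5/2)*(m - 2)*(m + 1)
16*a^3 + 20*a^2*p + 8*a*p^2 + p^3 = (2*a + p)^2*(4*a + p)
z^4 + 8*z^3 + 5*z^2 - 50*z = z*(z - 2)*(z + 5)^2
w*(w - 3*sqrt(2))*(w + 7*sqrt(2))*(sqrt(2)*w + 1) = sqrt(2)*w^4 + 9*w^3 - 38*sqrt(2)*w^2 - 42*w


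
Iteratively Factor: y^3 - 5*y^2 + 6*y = (y)*(y^2 - 5*y + 6) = y*(y - 3)*(y - 2)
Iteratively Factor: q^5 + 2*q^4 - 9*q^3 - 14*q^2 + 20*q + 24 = (q + 2)*(q^4 - 9*q^2 + 4*q + 12) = (q + 2)*(q + 3)*(q^3 - 3*q^2 + 4) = (q - 2)*(q + 2)*(q + 3)*(q^2 - q - 2) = (q - 2)^2*(q + 2)*(q + 3)*(q + 1)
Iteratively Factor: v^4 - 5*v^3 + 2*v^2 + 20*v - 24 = (v - 3)*(v^3 - 2*v^2 - 4*v + 8) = (v - 3)*(v - 2)*(v^2 - 4) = (v - 3)*(v - 2)*(v + 2)*(v - 2)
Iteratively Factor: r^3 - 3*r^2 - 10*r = (r - 5)*(r^2 + 2*r) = (r - 5)*(r + 2)*(r)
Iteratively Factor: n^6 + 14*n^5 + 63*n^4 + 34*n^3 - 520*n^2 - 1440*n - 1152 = (n + 3)*(n^5 + 11*n^4 + 30*n^3 - 56*n^2 - 352*n - 384) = (n + 3)*(n + 4)*(n^4 + 7*n^3 + 2*n^2 - 64*n - 96) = (n + 2)*(n + 3)*(n + 4)*(n^3 + 5*n^2 - 8*n - 48) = (n + 2)*(n + 3)*(n + 4)^2*(n^2 + n - 12) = (n - 3)*(n + 2)*(n + 3)*(n + 4)^2*(n + 4)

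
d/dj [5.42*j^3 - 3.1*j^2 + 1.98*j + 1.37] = 16.26*j^2 - 6.2*j + 1.98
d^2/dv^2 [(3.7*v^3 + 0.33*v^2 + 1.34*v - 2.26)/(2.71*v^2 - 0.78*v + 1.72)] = (-8.91342399999994*v^3 - 138.598692*v^2 + 56.86356*v + 23.866688)/(19.902511*v^6 - 17.185194*v^5 + 42.841848*v^4 - 22.288968*v^3 + 27.191136*v^2 - 6.922656*v + 5.088448)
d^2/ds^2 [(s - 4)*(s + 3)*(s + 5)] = 6*s + 8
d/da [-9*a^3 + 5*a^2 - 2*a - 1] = -27*a^2 + 10*a - 2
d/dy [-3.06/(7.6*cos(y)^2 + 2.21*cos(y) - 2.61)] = -(46.512*cos(y) + 6.7626)*sin(y)/(7.6*cos(y)^2 + 2.21*cos(y) - 2.61)^2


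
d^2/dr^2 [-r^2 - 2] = -2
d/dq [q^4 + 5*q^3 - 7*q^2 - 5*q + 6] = 4*q^3 + 15*q^2 - 14*q - 5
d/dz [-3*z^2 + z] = 1 - 6*z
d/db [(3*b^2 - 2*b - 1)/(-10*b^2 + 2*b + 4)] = (-7*b^2 + 2*b - 3)/(2*(25*b^4 - 10*b^3 - 19*b^2 + 4*b + 4))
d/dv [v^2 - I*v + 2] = 2*v - I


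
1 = 1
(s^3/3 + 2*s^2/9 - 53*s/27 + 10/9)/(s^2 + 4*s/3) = (9*s^3 + 6*s^2 - 53*s + 30)/(9*s*(3*s + 4))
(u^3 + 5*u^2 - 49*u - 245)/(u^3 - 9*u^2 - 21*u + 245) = (u + 7)/(u - 7)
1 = 1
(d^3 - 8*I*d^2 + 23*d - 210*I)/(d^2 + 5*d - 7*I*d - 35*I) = (d^2 - I*d + 30)/(d + 5)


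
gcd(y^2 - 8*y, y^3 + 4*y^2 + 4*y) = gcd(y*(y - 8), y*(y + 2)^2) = y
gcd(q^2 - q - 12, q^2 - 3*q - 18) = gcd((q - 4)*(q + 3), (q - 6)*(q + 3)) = q + 3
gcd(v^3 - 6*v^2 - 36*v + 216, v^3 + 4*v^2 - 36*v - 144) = v^2 - 36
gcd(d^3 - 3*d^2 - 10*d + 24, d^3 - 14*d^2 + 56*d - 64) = d^2 - 6*d + 8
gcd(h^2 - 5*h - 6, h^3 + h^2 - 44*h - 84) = 1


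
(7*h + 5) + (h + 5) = 8*h + 10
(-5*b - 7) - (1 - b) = -4*b - 8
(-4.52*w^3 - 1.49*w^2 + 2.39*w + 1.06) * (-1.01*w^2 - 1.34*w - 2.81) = 4.5652*w^5 + 7.5617*w^4 + 12.2839*w^3 - 0.0863000000000005*w^2 - 8.1363*w - 2.9786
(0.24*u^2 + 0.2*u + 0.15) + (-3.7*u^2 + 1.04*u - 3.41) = -3.46*u^2 + 1.24*u - 3.26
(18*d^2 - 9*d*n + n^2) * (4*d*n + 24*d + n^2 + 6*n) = 72*d^3*n + 432*d^3 - 18*d^2*n^2 - 108*d^2*n - 5*d*n^3 - 30*d*n^2 + n^4 + 6*n^3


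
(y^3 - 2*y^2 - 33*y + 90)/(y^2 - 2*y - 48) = (y^2 - 8*y + 15)/(y - 8)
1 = 1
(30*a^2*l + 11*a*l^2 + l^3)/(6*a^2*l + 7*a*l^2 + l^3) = (5*a + l)/(a + l)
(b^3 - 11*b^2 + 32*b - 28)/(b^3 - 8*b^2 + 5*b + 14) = (b - 2)/(b + 1)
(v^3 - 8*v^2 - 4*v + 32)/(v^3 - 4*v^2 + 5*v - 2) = (v^2 - 6*v - 16)/(v^2 - 2*v + 1)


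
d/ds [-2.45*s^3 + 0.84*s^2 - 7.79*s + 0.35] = -7.35*s^2 + 1.68*s - 7.79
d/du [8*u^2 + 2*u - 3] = 16*u + 2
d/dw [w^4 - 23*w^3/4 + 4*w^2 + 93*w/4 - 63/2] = 4*w^3 - 69*w^2/4 + 8*w + 93/4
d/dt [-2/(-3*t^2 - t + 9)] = 2*(-6*t - 1)/(3*t^2 + t - 9)^2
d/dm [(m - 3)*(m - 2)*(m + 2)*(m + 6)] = 4*m^3 + 9*m^2 - 44*m - 12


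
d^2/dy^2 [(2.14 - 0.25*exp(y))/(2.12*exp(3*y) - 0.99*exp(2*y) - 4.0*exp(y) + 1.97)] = (-4.4944*exp(6*y) + 88.136244*exp(5*y) - 58.130777*exp(4*y) - 13.341444*exp(3*y) - 57.939714*exp(2*y) + 48.964568*exp(y) + 15.892975)*exp(y)/(9.528128*exp(9*y) - 13.348368*exp(8*y) - 47.699364*exp(7*y) + 75.962805*exp(6*y) + 65.190984*exp(5*y) - 141.961209*exp(4*y) + 7.489724*exp(3*y) + 83.033727*exp(2*y) - 46.5708*exp(y) + 7.645373)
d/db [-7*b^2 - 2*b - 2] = -14*b - 2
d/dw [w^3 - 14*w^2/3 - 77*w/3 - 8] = 3*w^2 - 28*w/3 - 77/3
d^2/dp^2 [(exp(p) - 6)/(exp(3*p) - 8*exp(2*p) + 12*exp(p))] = 2*(2*exp(2*p) - 3*exp(p) + 2)*exp(-p)/(exp(3*p) - 6*exp(2*p) + 12*exp(p) - 8)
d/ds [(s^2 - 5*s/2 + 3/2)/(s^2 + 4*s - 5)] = 13/(2*(s^2 + 10*s + 25))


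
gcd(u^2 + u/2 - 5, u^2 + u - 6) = u - 2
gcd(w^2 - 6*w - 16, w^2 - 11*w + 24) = w - 8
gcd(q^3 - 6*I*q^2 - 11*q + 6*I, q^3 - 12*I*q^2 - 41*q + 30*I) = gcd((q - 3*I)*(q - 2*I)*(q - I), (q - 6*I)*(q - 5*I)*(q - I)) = q - I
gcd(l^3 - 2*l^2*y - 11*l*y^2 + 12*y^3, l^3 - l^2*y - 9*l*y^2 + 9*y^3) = -l^2 - 2*l*y + 3*y^2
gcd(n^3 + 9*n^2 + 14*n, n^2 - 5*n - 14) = n + 2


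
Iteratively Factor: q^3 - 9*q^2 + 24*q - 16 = (q - 4)*(q^2 - 5*q + 4) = (q - 4)*(q - 1)*(q - 4)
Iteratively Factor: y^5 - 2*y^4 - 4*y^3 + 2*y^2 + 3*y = (y - 1)*(y^4 - y^3 - 5*y^2 - 3*y) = (y - 3)*(y - 1)*(y^3 + 2*y^2 + y) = y*(y - 3)*(y - 1)*(y^2 + 2*y + 1) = y*(y - 3)*(y - 1)*(y + 1)*(y + 1)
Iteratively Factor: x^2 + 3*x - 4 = (x - 1)*(x + 4)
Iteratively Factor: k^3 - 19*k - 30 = (k - 5)*(k^2 + 5*k + 6) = (k - 5)*(k + 3)*(k + 2)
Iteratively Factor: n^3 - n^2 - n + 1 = (n + 1)*(n^2 - 2*n + 1) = (n - 1)*(n + 1)*(n - 1)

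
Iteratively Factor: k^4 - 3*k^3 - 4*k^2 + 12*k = (k)*(k^3 - 3*k^2 - 4*k + 12) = k*(k - 2)*(k^2 - k - 6) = k*(k - 3)*(k - 2)*(k + 2)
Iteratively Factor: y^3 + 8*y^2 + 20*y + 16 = (y + 2)*(y^2 + 6*y + 8) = (y + 2)^2*(y + 4)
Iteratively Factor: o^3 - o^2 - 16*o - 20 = (o + 2)*(o^2 - 3*o - 10) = (o - 5)*(o + 2)*(o + 2)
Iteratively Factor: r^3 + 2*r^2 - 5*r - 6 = (r + 1)*(r^2 + r - 6) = (r - 2)*(r + 1)*(r + 3)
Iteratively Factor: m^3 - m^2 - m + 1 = (m - 1)*(m^2 - 1) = (m - 1)^2*(m + 1)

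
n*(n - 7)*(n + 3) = n^3 - 4*n^2 - 21*n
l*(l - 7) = l^2 - 7*l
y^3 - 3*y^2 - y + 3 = (y - 3)*(y - 1)*(y + 1)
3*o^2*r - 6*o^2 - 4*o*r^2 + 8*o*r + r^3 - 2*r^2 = (-3*o + r)*(-o + r)*(r - 2)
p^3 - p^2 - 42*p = p*(p - 7)*(p + 6)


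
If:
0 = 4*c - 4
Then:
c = 1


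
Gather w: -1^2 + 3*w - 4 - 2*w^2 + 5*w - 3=-2*w^2 + 8*w - 8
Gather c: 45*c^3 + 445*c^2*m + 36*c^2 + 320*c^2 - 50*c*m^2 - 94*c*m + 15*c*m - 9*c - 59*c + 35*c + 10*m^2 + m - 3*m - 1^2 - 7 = 45*c^3 + c^2*(445*m + 356) + c*(-50*m^2 - 79*m - 33) + 10*m^2 - 2*m - 8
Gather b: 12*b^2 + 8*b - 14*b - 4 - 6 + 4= 12*b^2 - 6*b - 6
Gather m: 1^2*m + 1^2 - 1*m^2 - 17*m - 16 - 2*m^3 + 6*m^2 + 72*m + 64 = -2*m^3 + 5*m^2 + 56*m + 49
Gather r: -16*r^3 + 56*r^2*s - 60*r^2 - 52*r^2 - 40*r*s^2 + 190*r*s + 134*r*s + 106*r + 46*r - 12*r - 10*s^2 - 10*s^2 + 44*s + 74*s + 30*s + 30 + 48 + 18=-16*r^3 + r^2*(56*s - 112) + r*(-40*s^2 + 324*s + 140) - 20*s^2 + 148*s + 96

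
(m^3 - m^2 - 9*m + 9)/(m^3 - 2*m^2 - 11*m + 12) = (m - 3)/(m - 4)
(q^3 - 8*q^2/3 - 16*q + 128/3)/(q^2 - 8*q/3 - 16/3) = (3*q^2 + 4*q - 32)/(3*q + 4)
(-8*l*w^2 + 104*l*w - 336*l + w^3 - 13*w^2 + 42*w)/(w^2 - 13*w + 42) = -8*l + w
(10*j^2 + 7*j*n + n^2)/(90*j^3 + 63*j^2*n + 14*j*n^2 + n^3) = (2*j + n)/(18*j^2 + 9*j*n + n^2)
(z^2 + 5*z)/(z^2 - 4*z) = (z + 5)/(z - 4)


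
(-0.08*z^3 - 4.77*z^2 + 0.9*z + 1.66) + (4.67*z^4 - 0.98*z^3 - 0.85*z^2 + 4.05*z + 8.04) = 4.67*z^4 - 1.06*z^3 - 5.62*z^2 + 4.95*z + 9.7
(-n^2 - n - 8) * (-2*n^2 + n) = 2*n^4 + n^3 + 15*n^2 - 8*n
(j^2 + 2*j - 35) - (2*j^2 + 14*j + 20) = -j^2 - 12*j - 55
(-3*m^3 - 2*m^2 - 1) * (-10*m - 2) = 30*m^4 + 26*m^3 + 4*m^2 + 10*m + 2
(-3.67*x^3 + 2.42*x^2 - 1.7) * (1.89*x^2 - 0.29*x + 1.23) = -6.9363*x^5 + 5.6381*x^4 - 5.2159*x^3 - 0.2364*x^2 + 0.493*x - 2.091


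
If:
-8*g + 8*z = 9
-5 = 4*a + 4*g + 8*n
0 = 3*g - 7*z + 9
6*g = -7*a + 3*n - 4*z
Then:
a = -615/544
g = 9/32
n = -109/544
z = 45/32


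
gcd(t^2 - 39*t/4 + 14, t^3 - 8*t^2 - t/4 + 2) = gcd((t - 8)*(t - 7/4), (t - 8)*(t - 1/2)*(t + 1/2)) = t - 8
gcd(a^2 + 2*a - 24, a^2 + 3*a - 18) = a + 6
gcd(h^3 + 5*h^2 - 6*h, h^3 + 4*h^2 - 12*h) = h^2 + 6*h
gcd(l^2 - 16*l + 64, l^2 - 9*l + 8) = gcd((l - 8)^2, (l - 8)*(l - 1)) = l - 8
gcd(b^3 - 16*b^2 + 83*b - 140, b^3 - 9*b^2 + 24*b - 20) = b - 5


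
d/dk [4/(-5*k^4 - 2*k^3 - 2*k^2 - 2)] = 8*k*(10*k^2 + 3*k + 2)/(5*k^4 + 2*k^3 + 2*k^2 + 2)^2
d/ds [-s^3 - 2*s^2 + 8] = s*(-3*s - 4)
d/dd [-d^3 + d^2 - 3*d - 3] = -3*d^2 + 2*d - 3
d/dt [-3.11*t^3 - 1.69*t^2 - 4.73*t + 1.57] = -9.33*t^2 - 3.38*t - 4.73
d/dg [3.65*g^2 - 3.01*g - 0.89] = 7.3*g - 3.01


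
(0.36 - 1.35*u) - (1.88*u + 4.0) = -3.23*u - 3.64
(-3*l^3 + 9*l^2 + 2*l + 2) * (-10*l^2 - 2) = 30*l^5 - 90*l^4 - 14*l^3 - 38*l^2 - 4*l - 4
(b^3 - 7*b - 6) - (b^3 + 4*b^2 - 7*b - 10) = 4 - 4*b^2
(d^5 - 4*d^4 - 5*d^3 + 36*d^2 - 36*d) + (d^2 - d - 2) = d^5 - 4*d^4 - 5*d^3 + 37*d^2 - 37*d - 2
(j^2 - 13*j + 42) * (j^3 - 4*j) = j^5 - 13*j^4 + 38*j^3 + 52*j^2 - 168*j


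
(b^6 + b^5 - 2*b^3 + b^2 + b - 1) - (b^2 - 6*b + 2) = b^6 + b^5 - 2*b^3 + 7*b - 3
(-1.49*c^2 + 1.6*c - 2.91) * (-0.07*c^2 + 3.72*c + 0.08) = 0.1043*c^4 - 5.6548*c^3 + 6.0365*c^2 - 10.6972*c - 0.2328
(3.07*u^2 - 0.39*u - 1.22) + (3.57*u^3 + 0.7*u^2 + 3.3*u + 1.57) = 3.57*u^3 + 3.77*u^2 + 2.91*u + 0.35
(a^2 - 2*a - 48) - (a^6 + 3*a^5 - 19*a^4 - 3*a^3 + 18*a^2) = -a^6 - 3*a^5 + 19*a^4 + 3*a^3 - 17*a^2 - 2*a - 48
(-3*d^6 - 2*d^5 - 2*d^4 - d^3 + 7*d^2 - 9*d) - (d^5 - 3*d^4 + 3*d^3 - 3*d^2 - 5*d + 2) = -3*d^6 - 3*d^5 + d^4 - 4*d^3 + 10*d^2 - 4*d - 2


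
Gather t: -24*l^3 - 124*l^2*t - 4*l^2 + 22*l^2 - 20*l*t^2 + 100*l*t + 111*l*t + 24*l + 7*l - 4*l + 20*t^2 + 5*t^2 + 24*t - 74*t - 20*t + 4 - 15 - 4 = -24*l^3 + 18*l^2 + 27*l + t^2*(25 - 20*l) + t*(-124*l^2 + 211*l - 70) - 15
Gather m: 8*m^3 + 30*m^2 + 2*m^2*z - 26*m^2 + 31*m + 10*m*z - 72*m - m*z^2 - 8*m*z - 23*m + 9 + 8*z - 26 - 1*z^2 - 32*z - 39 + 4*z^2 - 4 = 8*m^3 + m^2*(2*z + 4) + m*(-z^2 + 2*z - 64) + 3*z^2 - 24*z - 60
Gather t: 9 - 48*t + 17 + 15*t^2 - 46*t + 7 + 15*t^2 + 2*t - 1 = 30*t^2 - 92*t + 32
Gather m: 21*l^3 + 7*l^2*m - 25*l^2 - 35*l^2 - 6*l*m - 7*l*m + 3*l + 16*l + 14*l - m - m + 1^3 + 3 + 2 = 21*l^3 - 60*l^2 + 33*l + m*(7*l^2 - 13*l - 2) + 6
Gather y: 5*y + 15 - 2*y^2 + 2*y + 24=-2*y^2 + 7*y + 39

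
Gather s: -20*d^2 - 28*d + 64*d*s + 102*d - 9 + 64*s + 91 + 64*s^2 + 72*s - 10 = -20*d^2 + 74*d + 64*s^2 + s*(64*d + 136) + 72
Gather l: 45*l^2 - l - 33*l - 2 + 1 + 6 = 45*l^2 - 34*l + 5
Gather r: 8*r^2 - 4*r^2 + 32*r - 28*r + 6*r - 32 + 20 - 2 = 4*r^2 + 10*r - 14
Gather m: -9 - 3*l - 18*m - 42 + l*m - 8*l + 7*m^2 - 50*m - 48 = -11*l + 7*m^2 + m*(l - 68) - 99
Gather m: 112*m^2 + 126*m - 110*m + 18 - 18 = 112*m^2 + 16*m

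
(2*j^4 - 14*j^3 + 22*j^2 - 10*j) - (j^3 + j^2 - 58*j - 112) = 2*j^4 - 15*j^3 + 21*j^2 + 48*j + 112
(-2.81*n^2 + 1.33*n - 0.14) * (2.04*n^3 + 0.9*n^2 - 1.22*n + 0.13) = -5.7324*n^5 + 0.1842*n^4 + 4.3396*n^3 - 2.1139*n^2 + 0.3437*n - 0.0182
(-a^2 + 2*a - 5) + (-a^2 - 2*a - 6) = -2*a^2 - 11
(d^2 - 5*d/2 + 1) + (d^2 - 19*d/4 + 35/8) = 2*d^2 - 29*d/4 + 43/8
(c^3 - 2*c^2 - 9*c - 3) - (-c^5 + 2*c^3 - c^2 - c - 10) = c^5 - c^3 - c^2 - 8*c + 7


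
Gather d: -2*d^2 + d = -2*d^2 + d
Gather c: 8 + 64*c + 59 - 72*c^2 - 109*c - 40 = -72*c^2 - 45*c + 27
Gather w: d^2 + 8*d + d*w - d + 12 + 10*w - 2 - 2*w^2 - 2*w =d^2 + 7*d - 2*w^2 + w*(d + 8) + 10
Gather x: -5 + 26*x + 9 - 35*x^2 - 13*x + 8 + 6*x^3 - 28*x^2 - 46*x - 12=6*x^3 - 63*x^2 - 33*x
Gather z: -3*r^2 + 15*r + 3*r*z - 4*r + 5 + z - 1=-3*r^2 + 11*r + z*(3*r + 1) + 4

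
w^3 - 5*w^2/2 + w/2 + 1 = (w - 2)*(w - 1)*(w + 1/2)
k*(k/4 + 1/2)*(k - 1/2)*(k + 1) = k^4/4 + 5*k^3/8 + k^2/8 - k/4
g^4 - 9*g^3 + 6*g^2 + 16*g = g*(g - 8)*(g - 2)*(g + 1)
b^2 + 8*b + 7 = (b + 1)*(b + 7)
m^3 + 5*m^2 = m^2*(m + 5)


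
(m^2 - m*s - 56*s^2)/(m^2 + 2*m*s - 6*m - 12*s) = (m^2 - m*s - 56*s^2)/(m^2 + 2*m*s - 6*m - 12*s)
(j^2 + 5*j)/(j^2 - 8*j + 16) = j*(j + 5)/(j^2 - 8*j + 16)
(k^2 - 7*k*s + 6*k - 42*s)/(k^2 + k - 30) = (k - 7*s)/(k - 5)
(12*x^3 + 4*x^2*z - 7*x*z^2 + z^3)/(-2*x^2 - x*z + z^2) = -6*x + z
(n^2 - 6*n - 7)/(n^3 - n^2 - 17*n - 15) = (n - 7)/(n^2 - 2*n - 15)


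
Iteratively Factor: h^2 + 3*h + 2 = (h + 2)*(h + 1)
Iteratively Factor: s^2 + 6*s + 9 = (s + 3)*(s + 3)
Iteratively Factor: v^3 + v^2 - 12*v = (v)*(v^2 + v - 12) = v*(v + 4)*(v - 3)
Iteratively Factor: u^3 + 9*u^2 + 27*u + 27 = (u + 3)*(u^2 + 6*u + 9) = (u + 3)^2*(u + 3)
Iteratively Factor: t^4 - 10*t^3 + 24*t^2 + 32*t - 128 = (t - 4)*(t^3 - 6*t^2 + 32) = (t - 4)^2*(t^2 - 2*t - 8) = (t - 4)^3*(t + 2)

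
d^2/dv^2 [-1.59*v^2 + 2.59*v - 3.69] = -3.18000000000000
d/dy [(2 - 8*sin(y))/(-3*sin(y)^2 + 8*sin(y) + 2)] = 4*(-6*sin(y)^2 + 3*sin(y) - 8)*cos(y)/(3*sin(y)^2 - 8*sin(y) - 2)^2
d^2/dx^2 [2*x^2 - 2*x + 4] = 4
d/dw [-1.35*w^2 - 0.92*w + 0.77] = -2.7*w - 0.92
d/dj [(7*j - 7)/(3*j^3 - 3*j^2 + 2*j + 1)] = 21*(-2*j^3 + 4*j^2 - 2*j + 1)/(9*j^6 - 18*j^5 + 21*j^4 - 6*j^3 - 2*j^2 + 4*j + 1)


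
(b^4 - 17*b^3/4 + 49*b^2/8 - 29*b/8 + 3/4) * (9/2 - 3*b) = -3*b^5 + 69*b^4/4 - 75*b^3/2 + 615*b^2/16 - 297*b/16 + 27/8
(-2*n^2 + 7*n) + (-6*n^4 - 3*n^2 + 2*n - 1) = -6*n^4 - 5*n^2 + 9*n - 1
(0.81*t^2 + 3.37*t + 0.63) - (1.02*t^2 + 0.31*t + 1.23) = -0.21*t^2 + 3.06*t - 0.6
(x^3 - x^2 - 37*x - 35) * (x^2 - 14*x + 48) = x^5 - 15*x^4 + 25*x^3 + 435*x^2 - 1286*x - 1680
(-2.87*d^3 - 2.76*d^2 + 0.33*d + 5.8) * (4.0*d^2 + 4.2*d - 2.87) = -11.48*d^5 - 23.094*d^4 - 2.0351*d^3 + 32.5072*d^2 + 23.4129*d - 16.646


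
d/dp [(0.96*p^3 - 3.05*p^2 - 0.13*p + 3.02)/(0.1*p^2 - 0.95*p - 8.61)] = (0.096*p^4 - 1.824*p^3 - 21.8863*p^2 + 51.917*p + 3.9883)/(0.01*p^4 - 0.19*p^3 - 0.8195*p^2 + 16.359*p + 74.1321)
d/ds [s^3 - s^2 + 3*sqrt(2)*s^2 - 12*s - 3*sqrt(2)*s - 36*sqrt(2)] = 3*s^2 - 2*s + 6*sqrt(2)*s - 12 - 3*sqrt(2)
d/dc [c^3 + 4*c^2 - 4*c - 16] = 3*c^2 + 8*c - 4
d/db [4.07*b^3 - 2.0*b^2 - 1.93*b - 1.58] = 12.21*b^2 - 4.0*b - 1.93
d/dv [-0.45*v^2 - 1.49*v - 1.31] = -0.9*v - 1.49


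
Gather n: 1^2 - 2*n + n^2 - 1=n^2 - 2*n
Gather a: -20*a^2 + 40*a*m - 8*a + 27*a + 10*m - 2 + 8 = -20*a^2 + a*(40*m + 19) + 10*m + 6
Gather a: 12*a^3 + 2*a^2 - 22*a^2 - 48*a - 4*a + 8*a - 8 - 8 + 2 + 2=12*a^3 - 20*a^2 - 44*a - 12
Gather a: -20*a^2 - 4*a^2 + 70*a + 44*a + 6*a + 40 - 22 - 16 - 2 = -24*a^2 + 120*a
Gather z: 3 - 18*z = 3 - 18*z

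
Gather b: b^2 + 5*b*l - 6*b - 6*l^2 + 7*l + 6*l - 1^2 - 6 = b^2 + b*(5*l - 6) - 6*l^2 + 13*l - 7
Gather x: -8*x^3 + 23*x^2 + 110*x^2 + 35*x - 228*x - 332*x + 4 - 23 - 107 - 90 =-8*x^3 + 133*x^2 - 525*x - 216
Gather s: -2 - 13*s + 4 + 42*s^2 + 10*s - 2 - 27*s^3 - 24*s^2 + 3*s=-27*s^3 + 18*s^2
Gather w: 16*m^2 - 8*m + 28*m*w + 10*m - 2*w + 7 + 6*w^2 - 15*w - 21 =16*m^2 + 2*m + 6*w^2 + w*(28*m - 17) - 14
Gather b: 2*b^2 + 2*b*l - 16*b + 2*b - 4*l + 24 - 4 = 2*b^2 + b*(2*l - 14) - 4*l + 20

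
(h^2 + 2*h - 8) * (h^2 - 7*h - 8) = h^4 - 5*h^3 - 30*h^2 + 40*h + 64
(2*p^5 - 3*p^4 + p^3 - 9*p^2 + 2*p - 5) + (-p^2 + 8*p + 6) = 2*p^5 - 3*p^4 + p^3 - 10*p^2 + 10*p + 1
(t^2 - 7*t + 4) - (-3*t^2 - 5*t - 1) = 4*t^2 - 2*t + 5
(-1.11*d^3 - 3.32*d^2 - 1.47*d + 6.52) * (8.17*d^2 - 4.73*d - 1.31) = -9.0687*d^5 - 21.8741*d^4 + 5.1478*d^3 + 64.5707*d^2 - 28.9139*d - 8.5412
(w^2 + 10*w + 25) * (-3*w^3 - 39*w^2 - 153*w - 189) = -3*w^5 - 69*w^4 - 618*w^3 - 2694*w^2 - 5715*w - 4725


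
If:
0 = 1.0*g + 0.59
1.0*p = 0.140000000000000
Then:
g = -0.59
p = 0.14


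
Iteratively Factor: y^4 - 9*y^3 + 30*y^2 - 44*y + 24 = (y - 3)*(y^3 - 6*y^2 + 12*y - 8) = (y - 3)*(y - 2)*(y^2 - 4*y + 4) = (y - 3)*(y - 2)^2*(y - 2)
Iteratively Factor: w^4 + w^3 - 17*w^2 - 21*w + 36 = (w - 1)*(w^3 + 2*w^2 - 15*w - 36) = (w - 1)*(w + 3)*(w^2 - w - 12) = (w - 1)*(w + 3)^2*(w - 4)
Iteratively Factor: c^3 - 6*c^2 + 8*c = (c - 4)*(c^2 - 2*c) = (c - 4)*(c - 2)*(c)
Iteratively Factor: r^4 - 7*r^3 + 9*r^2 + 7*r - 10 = (r + 1)*(r^3 - 8*r^2 + 17*r - 10) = (r - 2)*(r + 1)*(r^2 - 6*r + 5) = (r - 5)*(r - 2)*(r + 1)*(r - 1)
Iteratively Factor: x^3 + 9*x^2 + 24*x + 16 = (x + 4)*(x^2 + 5*x + 4) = (x + 1)*(x + 4)*(x + 4)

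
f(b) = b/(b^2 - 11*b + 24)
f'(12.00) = -0.09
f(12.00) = 0.33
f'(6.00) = -0.33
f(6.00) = -1.00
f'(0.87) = 0.10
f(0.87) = 0.06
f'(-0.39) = 0.03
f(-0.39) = -0.01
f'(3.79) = 0.87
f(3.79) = -1.14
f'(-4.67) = 0.00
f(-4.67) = -0.05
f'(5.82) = -0.26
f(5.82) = -0.95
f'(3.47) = 2.64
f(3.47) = -1.63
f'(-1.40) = 0.01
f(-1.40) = -0.03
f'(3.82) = 0.80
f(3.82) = -1.11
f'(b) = b*(11 - 2*b)/(b^2 - 11*b + 24)^2 + 1/(b^2 - 11*b + 24)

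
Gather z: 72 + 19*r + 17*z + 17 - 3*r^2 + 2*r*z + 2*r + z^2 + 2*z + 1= -3*r^2 + 21*r + z^2 + z*(2*r + 19) + 90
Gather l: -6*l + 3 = 3 - 6*l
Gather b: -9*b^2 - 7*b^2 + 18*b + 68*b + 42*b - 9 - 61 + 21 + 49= -16*b^2 + 128*b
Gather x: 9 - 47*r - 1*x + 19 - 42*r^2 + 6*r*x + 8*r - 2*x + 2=-42*r^2 - 39*r + x*(6*r - 3) + 30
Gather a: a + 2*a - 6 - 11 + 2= 3*a - 15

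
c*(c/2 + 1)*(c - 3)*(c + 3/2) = c^4/2 + c^3/4 - 15*c^2/4 - 9*c/2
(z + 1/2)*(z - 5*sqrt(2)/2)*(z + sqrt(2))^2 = z^4 - sqrt(2)*z^3/2 + z^3/2 - 8*z^2 - sqrt(2)*z^2/4 - 5*sqrt(2)*z - 4*z - 5*sqrt(2)/2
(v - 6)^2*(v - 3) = v^3 - 15*v^2 + 72*v - 108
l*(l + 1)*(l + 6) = l^3 + 7*l^2 + 6*l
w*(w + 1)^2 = w^3 + 2*w^2 + w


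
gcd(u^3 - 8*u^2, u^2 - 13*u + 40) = u - 8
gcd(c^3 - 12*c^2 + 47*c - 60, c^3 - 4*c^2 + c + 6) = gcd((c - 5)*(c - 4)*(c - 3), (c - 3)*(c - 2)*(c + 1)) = c - 3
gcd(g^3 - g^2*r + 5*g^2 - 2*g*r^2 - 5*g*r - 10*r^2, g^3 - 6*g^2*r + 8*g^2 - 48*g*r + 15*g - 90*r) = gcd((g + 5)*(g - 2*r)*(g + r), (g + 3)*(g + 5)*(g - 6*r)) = g + 5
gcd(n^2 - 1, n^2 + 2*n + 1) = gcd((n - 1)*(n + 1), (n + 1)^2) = n + 1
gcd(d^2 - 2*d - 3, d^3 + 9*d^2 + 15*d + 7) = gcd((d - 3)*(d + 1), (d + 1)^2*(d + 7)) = d + 1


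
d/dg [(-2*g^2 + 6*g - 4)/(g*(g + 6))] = 2*(-9*g^2 + 4*g + 12)/(g^2*(g^2 + 12*g + 36))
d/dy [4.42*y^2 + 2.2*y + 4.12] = 8.84*y + 2.2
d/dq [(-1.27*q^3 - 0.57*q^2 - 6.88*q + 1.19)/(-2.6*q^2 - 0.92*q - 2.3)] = (3.302*q^4 + 2.3368*q^3 - 8.6006*q^2 + 8.81*q + 16.9188)/(6.76*q^4 + 4.784*q^3 + 12.8064*q^2 + 4.232*q + 5.29)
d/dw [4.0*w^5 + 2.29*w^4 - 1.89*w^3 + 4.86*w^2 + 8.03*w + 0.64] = 20.0*w^4 + 9.16*w^3 - 5.67*w^2 + 9.72*w + 8.03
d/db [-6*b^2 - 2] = -12*b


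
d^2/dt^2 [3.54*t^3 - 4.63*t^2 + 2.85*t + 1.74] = 21.24*t - 9.26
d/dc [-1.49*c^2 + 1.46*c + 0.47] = 1.46 - 2.98*c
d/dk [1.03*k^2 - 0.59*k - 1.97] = 2.06*k - 0.59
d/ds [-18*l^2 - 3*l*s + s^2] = -3*l + 2*s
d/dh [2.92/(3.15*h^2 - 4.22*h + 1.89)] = (12.3224 - 18.396*h)/(3.15*h^2 - 4.22*h + 1.89)^2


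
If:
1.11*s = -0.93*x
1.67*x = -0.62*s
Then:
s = 0.00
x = 0.00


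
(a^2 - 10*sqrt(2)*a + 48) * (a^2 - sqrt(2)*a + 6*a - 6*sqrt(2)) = a^4 - 11*sqrt(2)*a^3 + 6*a^3 - 66*sqrt(2)*a^2 + 68*a^2 - 48*sqrt(2)*a + 408*a - 288*sqrt(2)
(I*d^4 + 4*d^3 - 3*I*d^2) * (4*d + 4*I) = 4*I*d^5 + 12*d^4 + 4*I*d^3 + 12*d^2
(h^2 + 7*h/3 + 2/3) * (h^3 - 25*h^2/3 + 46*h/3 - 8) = h^5 - 6*h^4 - 31*h^3/9 + 200*h^2/9 - 76*h/9 - 16/3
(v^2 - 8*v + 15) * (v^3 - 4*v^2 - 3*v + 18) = v^5 - 12*v^4 + 44*v^3 - 18*v^2 - 189*v + 270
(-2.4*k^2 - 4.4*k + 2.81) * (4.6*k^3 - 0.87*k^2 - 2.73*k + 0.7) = -11.04*k^5 - 18.152*k^4 + 23.306*k^3 + 7.8873*k^2 - 10.7513*k + 1.967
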